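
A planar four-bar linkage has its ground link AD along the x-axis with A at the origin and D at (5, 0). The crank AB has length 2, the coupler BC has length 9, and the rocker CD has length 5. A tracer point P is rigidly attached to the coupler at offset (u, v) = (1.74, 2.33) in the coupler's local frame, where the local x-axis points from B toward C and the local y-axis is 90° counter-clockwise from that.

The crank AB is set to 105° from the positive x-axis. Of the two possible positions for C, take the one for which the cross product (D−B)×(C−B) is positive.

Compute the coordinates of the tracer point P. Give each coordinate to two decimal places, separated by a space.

0.71 4.57

A=(0,0), D=(5.00,0)
B = A + 2.00·(cos105°, sin105°) = (-0.5176, 1.9319)
|BD| = 5.8461
circle(B,9.00) ∩ circle(D,5.00): a=7.7126, h=4.6385
  candidates: C₊=(8.2945,3.7612) cross=27.117; C₋=(5.2288,-4.9948) cross=-27.117
  mode + wants cross > 0 → take C=(8.2945,3.7612) (cross=27.117)
ex = (C−B)/|BC| = (0.9791,0.2033); ey = (-0.2033,0.9791)
P = B + 1.74·ex + 2.33·ey = (0.7125,4.5669)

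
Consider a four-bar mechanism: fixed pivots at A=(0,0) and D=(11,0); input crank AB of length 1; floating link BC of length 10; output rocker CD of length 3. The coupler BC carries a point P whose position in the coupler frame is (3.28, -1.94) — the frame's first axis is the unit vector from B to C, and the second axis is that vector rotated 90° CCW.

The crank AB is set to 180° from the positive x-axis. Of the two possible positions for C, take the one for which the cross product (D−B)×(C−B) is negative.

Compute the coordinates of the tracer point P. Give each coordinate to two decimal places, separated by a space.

1.82 -2.57

A=(0,0), D=(11.00,0)
B = A + 1.00·(cos180°, sin180°) = (-1.0000, 0.0000)
|BD| = 12.0000
circle(B,10.00) ∩ circle(D,3.00): a=9.7917, h=2.0306
  candidates: C₊=(8.7917,2.0306) cross=24.367; C₋=(8.7917,-2.0306) cross=-24.367
  mode - wants cross < 0 → take C=(8.7917,-2.0306) (cross=-24.367)
ex = (C−B)/|BC| = (0.9792,-0.2031); ey = (0.2031,0.9792)
P = B + 3.28·ex + -1.94·ey = (1.8177,-2.5656)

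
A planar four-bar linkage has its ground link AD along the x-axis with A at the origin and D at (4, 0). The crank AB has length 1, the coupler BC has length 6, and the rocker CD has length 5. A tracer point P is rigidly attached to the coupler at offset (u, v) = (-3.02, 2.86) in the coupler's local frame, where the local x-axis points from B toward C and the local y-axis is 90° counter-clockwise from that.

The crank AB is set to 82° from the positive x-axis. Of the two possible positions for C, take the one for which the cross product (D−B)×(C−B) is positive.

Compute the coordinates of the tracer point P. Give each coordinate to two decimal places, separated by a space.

-4.02 1.14

A=(0,0), D=(4.00,0)
B = A + 1.00·(cos82°, sin82°) = (0.1392, 0.9903)
|BD| = 3.9858
circle(B,6.00) ∩ circle(D,5.00): a=3.3728, h=4.9623
  candidates: C₊=(4.6391,4.9590) cross=19.779; C₋=(2.1733,-4.6544) cross=-19.779
  mode + wants cross > 0 → take C=(4.6391,4.9590) (cross=19.779)
ex = (C−B)/|BC| = (0.7500,0.6615); ey = (-0.6615,0.7500)
P = B + -3.02·ex + 2.86·ey = (-4.0175,1.1376)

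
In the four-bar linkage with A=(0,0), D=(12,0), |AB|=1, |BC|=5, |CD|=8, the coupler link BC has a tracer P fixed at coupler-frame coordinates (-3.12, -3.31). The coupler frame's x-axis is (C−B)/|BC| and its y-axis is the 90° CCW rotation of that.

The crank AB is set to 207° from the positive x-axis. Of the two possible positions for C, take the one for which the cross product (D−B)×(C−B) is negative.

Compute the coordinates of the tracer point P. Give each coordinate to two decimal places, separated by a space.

A=(0,0), D=(12.00,0)
B = A + 1.00·(cos207°, sin207°) = (-0.8910, -0.4540)
|BD| = 12.8990
circle(B,5.00) ∩ circle(D,8.00): a=4.9378, h=0.7865
  candidates: C₊=(4.0160,0.5058) cross=10.145; C₋=(4.0714,-1.0662) cross=-10.145
  mode - wants cross < 0 → take C=(4.0714,-1.0662) (cross=-10.145)
ex = (C−B)/|BC| = (0.9925,-0.1224); ey = (0.1224,0.9925)
P = B + -3.12·ex + -3.31·ey = (-4.3928,-3.3571)

-4.39 -3.36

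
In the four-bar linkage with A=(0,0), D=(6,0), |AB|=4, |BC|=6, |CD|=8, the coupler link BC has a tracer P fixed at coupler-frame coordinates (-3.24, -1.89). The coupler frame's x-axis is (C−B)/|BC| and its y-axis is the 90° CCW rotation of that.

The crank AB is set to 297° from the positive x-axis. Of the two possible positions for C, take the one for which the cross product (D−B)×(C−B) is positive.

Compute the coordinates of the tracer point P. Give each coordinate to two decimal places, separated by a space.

5.31 -4.92

A=(0,0), D=(6.00,0)
B = A + 4.00·(cos297°, sin297°) = (1.8160, -3.5640)
|BD| = 5.4962
circle(B,6.00) ∩ circle(D,8.00): a=0.2009, h=5.9966
  candidates: C₊=(-1.9196,1.1312) cross=32.959; C₋=(5.8574,-7.9987) cross=-32.959
  mode + wants cross > 0 → take C=(-1.9196,1.1312) (cross=32.959)
ex = (C−B)/|BC| = (-0.6226,0.7825); ey = (-0.7825,-0.6226)
P = B + -3.24·ex + -1.89·ey = (5.3122,-4.9228)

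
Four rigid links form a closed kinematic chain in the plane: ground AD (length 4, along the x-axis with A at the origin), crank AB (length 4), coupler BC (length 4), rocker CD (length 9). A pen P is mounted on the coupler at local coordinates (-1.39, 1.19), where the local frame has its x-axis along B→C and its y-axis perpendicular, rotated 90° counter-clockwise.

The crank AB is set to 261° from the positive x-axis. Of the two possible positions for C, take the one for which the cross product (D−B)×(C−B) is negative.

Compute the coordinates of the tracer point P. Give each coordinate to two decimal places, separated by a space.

0.43 -2.46

A=(0,0), D=(4.00,0)
B = A + 4.00·(cos261°, sin261°) = (-0.6257, -3.9508)
|BD| = 6.0832
circle(B,4.00) ∩ circle(D,9.00): a=-2.3009, h=3.2720
  candidates: C₊=(-4.5003,-2.9571) cross=19.904; C₋=(-0.2504,-7.9331) cross=-19.904
  mode - wants cross < 0 → take C=(-0.2504,-7.9331) (cross=-19.904)
ex = (C−B)/|BC| = (0.0938,-0.9956); ey = (0.9956,0.0938)
P = B + -1.39·ex + 1.19·ey = (0.4286,-2.4552)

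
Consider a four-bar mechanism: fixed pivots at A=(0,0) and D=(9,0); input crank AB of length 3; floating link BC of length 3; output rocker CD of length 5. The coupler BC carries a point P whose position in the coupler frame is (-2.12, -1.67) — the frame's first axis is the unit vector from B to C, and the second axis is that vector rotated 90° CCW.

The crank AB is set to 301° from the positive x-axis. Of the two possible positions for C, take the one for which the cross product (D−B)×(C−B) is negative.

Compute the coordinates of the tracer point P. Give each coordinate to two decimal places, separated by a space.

-0.37 -4.47

A=(0,0), D=(9.00,0)
B = A + 3.00·(cos301°, sin301°) = (1.5451, -2.5715)
|BD| = 7.8859
circle(B,3.00) ∩ circle(D,5.00): a=2.9285, h=0.6511
  candidates: C₊=(4.1012,-1.0011) cross=5.134; C₋=(4.5258,-2.2320) cross=-5.134
  mode - wants cross < 0 → take C=(4.5258,-2.2320) (cross=-5.134)
ex = (C−B)/|BC| = (0.9936,0.1132); ey = (-0.1132,0.9936)
P = B + -2.12·ex + -1.67·ey = (-0.3723,-4.4707)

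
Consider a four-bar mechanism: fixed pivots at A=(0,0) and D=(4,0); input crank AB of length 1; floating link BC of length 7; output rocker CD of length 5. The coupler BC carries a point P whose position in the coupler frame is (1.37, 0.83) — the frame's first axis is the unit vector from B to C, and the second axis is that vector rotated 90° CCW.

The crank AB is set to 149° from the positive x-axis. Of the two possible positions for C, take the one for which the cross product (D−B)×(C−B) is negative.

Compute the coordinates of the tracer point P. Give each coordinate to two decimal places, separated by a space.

A=(0,0), D=(4.00,0)
B = A + 1.00·(cos149°, sin149°) = (-0.8572, 0.5150)
|BD| = 4.8844
circle(B,7.00) ∩ circle(D,5.00): a=4.8990, h=5.0000
  candidates: C₊=(4.5417,4.9706) cross=24.422; C₋=(3.4873,-4.9736) cross=-24.422
  mode - wants cross < 0 → take C=(3.4873,-4.9736) (cross=-24.422)
ex = (C−B)/|BC| = (0.6206,-0.7841); ey = (0.7841,0.6206)
P = B + 1.37·ex + 0.83·ey = (0.6439,-0.0440)

0.64 -0.04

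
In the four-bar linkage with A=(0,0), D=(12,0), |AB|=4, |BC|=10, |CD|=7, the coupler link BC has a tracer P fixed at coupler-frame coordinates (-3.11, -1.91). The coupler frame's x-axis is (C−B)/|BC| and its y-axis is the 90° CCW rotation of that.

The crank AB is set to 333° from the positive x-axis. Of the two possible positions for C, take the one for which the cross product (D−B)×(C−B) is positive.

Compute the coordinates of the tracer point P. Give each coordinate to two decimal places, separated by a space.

A=(0,0), D=(12.00,0)
B = A + 4.00·(cos333°, sin333°) = (3.5640, -1.8160)
|BD| = 8.6292
circle(B,10.00) ∩ circle(D,7.00): a=7.2697, h=6.8667
  candidates: C₊=(9.2259,6.4268) cross=59.254; C₋=(12.1160,-6.9990) cross=-59.254
  mode + wants cross > 0 → take C=(9.2259,6.4268) (cross=59.254)
ex = (C−B)/|BC| = (0.5662,0.8243); ey = (-0.8243,0.5662)
P = B + -3.11·ex + -1.91·ey = (3.3776,-5.4609)

3.38 -5.46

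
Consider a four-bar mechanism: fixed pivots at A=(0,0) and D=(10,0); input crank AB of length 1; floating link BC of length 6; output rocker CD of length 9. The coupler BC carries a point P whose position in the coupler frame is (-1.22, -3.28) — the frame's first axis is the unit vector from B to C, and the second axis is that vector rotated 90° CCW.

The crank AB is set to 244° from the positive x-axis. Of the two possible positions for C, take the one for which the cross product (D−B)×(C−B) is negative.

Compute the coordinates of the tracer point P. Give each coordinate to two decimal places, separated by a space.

A=(0,0), D=(10.00,0)
B = A + 1.00·(cos244°, sin244°) = (-0.4384, -0.8988)
|BD| = 10.4770
circle(B,6.00) ∩ circle(D,9.00): a=3.0909, h=5.1426
  candidates: C₊=(2.2000,4.4900) cross=53.879; C₋=(3.0823,-5.7573) cross=-53.879
  mode - wants cross < 0 → take C=(3.0823,-5.7573) (cross=-53.879)
ex = (C−B)/|BC| = (0.5868,-0.8097); ey = (0.8097,0.5868)
P = B + -1.22·ex + -3.28·ey = (-3.8102,-1.8356)

-3.81 -1.84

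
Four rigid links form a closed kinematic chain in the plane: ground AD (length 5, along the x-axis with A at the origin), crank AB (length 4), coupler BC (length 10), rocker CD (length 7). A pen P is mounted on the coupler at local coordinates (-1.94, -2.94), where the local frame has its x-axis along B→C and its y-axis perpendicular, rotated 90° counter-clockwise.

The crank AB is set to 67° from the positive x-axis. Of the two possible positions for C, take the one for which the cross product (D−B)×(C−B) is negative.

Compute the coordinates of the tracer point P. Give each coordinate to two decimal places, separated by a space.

-1.45 5.50

A=(0,0), D=(5.00,0)
B = A + 4.00·(cos67°, sin67°) = (1.5629, 3.6820)
|BD| = 5.0369
circle(B,10.00) ∩ circle(D,7.00): a=7.5811, h=6.5213
  candidates: C₊=(11.5031,2.5902) cross=32.847; C₋=(1.9690,-6.3097) cross=-32.847
  mode - wants cross < 0 → take C=(1.9690,-6.3097) (cross=-32.847)
ex = (C−B)/|BC| = (0.0406,-0.9992); ey = (0.9992,0.0406)
P = B + -1.94·ex + -2.94·ey = (-1.4534,5.5010)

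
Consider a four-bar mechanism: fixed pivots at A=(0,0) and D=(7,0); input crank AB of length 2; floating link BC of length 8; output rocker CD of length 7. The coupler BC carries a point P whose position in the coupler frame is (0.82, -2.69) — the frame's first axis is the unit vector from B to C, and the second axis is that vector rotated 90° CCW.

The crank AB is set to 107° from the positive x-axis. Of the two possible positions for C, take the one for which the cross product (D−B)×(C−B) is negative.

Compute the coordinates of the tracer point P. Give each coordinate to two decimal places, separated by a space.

A=(0,0), D=(7.00,0)
B = A + 2.00·(cos107°, sin107°) = (-0.5847, 1.9126)
|BD| = 7.8222
circle(B,8.00) ∩ circle(D,7.00): a=4.8699, h=6.3470
  candidates: C₊=(5.6892,6.8762) cross=49.647; C₋=(2.5854,-5.4325) cross=-49.647
  mode - wants cross < 0 → take C=(2.5854,-5.4325) (cross=-49.647)
ex = (C−B)/|BC| = (0.3963,-0.9181); ey = (0.9181,0.3963)
P = B + 0.82·ex + -2.69·ey = (-2.7296,0.0938)

-2.73 0.09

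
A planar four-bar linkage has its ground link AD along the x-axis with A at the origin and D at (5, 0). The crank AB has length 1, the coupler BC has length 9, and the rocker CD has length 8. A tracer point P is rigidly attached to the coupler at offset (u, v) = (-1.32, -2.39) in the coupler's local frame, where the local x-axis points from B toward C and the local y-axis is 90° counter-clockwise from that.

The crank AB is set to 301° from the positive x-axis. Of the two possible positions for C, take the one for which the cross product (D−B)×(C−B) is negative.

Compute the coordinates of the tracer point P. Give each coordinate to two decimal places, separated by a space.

A=(0,0), D=(5.00,0)
B = A + 1.00·(cos301°, sin301°) = (0.5150, -0.8572)
|BD| = 4.5661
circle(B,9.00) ∩ circle(D,8.00): a=4.1446, h=7.9889
  candidates: C₊=(3.0863,7.7677) cross=36.478; C₋=(6.0856,-7.9260) cross=-36.478
  mode - wants cross < 0 → take C=(6.0856,-7.9260) (cross=-36.478)
ex = (C−B)/|BC| = (0.6190,-0.7854); ey = (0.7854,0.6190)
P = B + -1.32·ex + -2.39·ey = (-2.1792,-1.2997)

-2.18 -1.30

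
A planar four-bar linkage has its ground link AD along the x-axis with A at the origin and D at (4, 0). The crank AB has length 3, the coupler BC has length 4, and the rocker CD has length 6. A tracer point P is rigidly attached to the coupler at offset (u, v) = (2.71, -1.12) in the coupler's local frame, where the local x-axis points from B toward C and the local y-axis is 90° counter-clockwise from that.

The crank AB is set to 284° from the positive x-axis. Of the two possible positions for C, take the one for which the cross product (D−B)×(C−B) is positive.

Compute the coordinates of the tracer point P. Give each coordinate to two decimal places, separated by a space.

-0.30 -0.16

A=(0,0), D=(4.00,0)
B = A + 3.00·(cos284°, sin284°) = (0.7258, -2.9109)
|BD| = 4.3811
circle(B,4.00) ∩ circle(D,6.00): a=-0.0920, h=3.9989
  candidates: C₊=(-2.0000,0.0166) cross=17.520; C₋=(3.3140,-5.9607) cross=-17.520
  mode + wants cross > 0 → take C=(-2.0000,0.0166) (cross=17.520)
ex = (C−B)/|BC| = (-0.6814,0.7319); ey = (-0.7319,-0.6814)
P = B + 2.71·ex + -1.12·ey = (-0.3012,-0.1643)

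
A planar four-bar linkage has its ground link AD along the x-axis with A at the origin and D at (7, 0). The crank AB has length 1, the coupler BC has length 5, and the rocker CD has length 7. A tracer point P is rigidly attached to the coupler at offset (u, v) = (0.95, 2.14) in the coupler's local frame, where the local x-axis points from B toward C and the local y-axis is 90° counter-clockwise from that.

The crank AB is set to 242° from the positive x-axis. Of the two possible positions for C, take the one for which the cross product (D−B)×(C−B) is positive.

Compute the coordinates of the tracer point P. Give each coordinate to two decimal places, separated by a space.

A=(0,0), D=(7.00,0)
B = A + 1.00·(cos242°, sin242°) = (-0.4695, -0.8829)
|BD| = 7.5215
circle(B,5.00) ∩ circle(D,7.00): a=2.1653, h=4.5068
  candidates: C₊=(1.1518,3.8469) cross=33.898; C₋=(2.2099,-5.1044) cross=-33.898
  mode + wants cross > 0 → take C=(1.1518,3.8469) (cross=33.898)
ex = (C−B)/|BC| = (0.3243,0.9460); ey = (-0.9460,0.3243)
P = B + 0.95·ex + 2.14·ey = (-2.1858,0.7096)

-2.19 0.71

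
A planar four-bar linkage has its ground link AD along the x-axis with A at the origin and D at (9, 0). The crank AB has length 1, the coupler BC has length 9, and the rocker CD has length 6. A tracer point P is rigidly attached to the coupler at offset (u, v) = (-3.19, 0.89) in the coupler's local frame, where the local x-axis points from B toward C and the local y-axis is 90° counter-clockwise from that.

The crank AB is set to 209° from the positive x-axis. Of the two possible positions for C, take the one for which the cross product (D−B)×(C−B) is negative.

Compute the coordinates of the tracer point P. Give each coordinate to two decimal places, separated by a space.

A=(0,0), D=(9.00,0)
B = A + 1.00·(cos209°, sin209°) = (-0.8746, -0.4848)
|BD| = 9.8865
circle(B,9.00) ∩ circle(D,6.00): a=7.2191, h=5.3745
  candidates: C₊=(6.0722,5.2372) cross=53.135; C₋=(6.5993,-5.4988) cross=-53.135
  mode - wants cross < 0 → take C=(6.5993,-5.4988) (cross=-53.135)
ex = (C−B)/|BC| = (0.8304,-0.5571); ey = (0.5571,0.8304)
P = B + -3.19·ex + 0.89·ey = (-3.0279,2.0315)

-3.03 2.03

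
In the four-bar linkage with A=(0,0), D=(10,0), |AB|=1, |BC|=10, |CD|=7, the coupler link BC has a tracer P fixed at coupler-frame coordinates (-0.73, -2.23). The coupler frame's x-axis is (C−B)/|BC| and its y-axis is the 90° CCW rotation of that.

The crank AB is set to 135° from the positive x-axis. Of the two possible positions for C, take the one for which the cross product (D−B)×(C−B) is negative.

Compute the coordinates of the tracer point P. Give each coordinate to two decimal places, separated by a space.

-2.76 -0.42

A=(0,0), D=(10.00,0)
B = A + 1.00·(cos135°, sin135°) = (-0.7071, 0.7071)
|BD| = 10.7304
circle(B,10.00) ∩ circle(D,7.00): a=7.7416, h=6.3299
  candidates: C₊=(7.4348,6.5131) cross=67.922; C₋=(6.6006,-6.1191) cross=-67.922
  mode - wants cross < 0 → take C=(6.6006,-6.1191) (cross=-67.922)
ex = (C−B)/|BC| = (0.7308,-0.6826); ey = (0.6826,0.7308)
P = B + -0.73·ex + -2.23·ey = (-2.7628,-0.4242)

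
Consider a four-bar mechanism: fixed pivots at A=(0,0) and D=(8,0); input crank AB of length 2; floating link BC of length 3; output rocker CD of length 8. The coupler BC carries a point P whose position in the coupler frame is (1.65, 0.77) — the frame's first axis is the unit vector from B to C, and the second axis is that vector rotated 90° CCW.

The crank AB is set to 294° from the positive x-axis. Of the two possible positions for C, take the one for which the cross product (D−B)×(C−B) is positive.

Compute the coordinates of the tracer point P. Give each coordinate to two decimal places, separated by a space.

A=(0,0), D=(8.00,0)
B = A + 2.00·(cos294°, sin294°) = (0.8135, -1.8271)
|BD| = 7.4151
circle(B,3.00) ∩ circle(D,8.00): a=-0.0011, h=3.0000
  candidates: C₊=(0.0733,1.0802) cross=22.245; C₋=(1.5517,-4.7349) cross=-22.245
  mode + wants cross > 0 → take C=(0.0733,1.0802) (cross=22.245)
ex = (C−B)/|BC| = (-0.2467,0.9691); ey = (-0.9691,-0.2467)
P = B + 1.65·ex + 0.77·ey = (-0.3398,-0.4181)

-0.34 -0.42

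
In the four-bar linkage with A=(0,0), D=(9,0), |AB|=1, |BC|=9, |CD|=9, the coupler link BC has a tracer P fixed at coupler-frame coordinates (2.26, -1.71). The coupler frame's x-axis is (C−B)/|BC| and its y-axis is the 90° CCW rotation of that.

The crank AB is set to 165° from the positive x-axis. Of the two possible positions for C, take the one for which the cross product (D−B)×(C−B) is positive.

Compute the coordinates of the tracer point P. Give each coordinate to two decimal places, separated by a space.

A=(0,0), D=(9.00,0)
B = A + 1.00·(cos165°, sin165°) = (-0.9659, 0.2588)
|BD| = 9.9693
circle(B,9.00) ∩ circle(D,9.00): a=4.9846, h=7.4936
  candidates: C₊=(4.2116,7.6204) cross=74.705; C₋=(3.8225,-7.3616) cross=-74.705
  mode + wants cross > 0 → take C=(4.2116,7.6204) (cross=74.705)
ex = (C−B)/|BC| = (0.5753,0.8180); ey = (-0.8180,0.5753)
P = B + 2.26·ex + -1.71·ey = (1.7329,1.1237)

1.73 1.12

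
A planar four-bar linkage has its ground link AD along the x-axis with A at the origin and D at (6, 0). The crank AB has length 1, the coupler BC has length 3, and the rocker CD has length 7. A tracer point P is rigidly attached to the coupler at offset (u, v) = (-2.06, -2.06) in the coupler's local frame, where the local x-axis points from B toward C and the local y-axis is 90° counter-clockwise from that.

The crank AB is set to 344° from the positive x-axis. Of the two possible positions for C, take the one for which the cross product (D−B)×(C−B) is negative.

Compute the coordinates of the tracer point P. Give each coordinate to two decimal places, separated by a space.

-0.01 2.47

A=(0,0), D=(6.00,0)
B = A + 1.00·(cos344°, sin344°) = (0.9613, -0.2756)
|BD| = 5.0463
circle(B,3.00) ∩ circle(D,7.00): a=-1.4402, h=2.6317
  candidates: C₊=(-0.6205,2.2735) cross=13.280; C₋=(-0.3330,-2.9821) cross=-13.280
  mode - wants cross < 0 → take C=(-0.3330,-2.9821) (cross=-13.280)
ex = (C−B)/|BC| = (-0.4314,-0.9021); ey = (0.9021,-0.4314)
P = B + -2.06·ex + -2.06·ey = (-0.0084,2.4715)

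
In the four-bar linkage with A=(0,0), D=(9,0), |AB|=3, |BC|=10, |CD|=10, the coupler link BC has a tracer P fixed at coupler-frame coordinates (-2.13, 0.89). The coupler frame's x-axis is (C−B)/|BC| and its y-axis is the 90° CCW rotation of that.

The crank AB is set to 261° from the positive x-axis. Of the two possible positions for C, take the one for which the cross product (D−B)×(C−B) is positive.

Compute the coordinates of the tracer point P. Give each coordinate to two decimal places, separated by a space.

-1.79 -4.85

A=(0,0), D=(9.00,0)
B = A + 3.00·(cos261°, sin261°) = (-0.4693, -2.9631)
|BD| = 9.9221
circle(B,10.00) ∩ circle(D,10.00): a=4.9610, h=8.6826
  candidates: C₊=(1.6724,6.8049) cross=86.150; C₋=(6.8583,-9.7680) cross=-86.150
  mode + wants cross > 0 → take C=(1.6724,6.8049) (cross=86.150)
ex = (C−B)/|BC| = (0.2142,0.9768); ey = (-0.9768,0.2142)
P = B + -2.13·ex + 0.89·ey = (-1.7948,-4.8530)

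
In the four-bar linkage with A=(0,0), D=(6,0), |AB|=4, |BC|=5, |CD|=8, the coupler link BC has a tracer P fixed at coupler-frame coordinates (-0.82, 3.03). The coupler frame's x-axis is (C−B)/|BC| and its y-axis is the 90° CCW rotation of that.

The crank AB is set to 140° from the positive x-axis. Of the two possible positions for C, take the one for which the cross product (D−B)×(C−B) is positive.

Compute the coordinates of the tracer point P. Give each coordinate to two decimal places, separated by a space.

A=(0,0), D=(6.00,0)
B = A + 4.00·(cos140°, sin140°) = (-3.0642, 2.5712)
|BD| = 9.4218
circle(B,5.00) ∩ circle(D,8.00): a=2.6412, h=4.2455
  candidates: C₊=(0.6354,5.9347) cross=40.000; C₋=(-1.6818,-2.2339) cross=-40.000
  mode + wants cross > 0 → take C=(0.6354,5.9347) (cross=40.000)
ex = (C−B)/|BC| = (0.7399,0.6727); ey = (-0.6727,0.7399)
P = B + -0.82·ex + 3.03·ey = (-5.7092,4.2614)

-5.71 4.26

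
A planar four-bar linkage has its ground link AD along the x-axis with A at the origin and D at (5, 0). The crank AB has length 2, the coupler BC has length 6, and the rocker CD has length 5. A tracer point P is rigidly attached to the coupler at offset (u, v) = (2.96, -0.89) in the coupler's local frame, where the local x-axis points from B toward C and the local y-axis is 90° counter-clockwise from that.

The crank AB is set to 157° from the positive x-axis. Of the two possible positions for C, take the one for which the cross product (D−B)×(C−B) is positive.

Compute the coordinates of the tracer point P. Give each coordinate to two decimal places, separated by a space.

1.03 1.93

A=(0,0), D=(5.00,0)
B = A + 2.00·(cos157°, sin157°) = (-1.8410, 0.7815)
|BD| = 6.8855
circle(B,6.00) ∩ circle(D,5.00): a=4.2415, h=4.2438
  candidates: C₊=(2.8548,4.5164) cross=29.220; C₋=(1.8915,-3.9163) cross=-29.220
  mode + wants cross > 0 → take C=(2.8548,4.5164) (cross=29.220)
ex = (C−B)/|BC| = (0.7826,0.6225); ey = (-0.6225,0.7826)
P = B + 2.96·ex + -0.89·ey = (1.0296,1.9275)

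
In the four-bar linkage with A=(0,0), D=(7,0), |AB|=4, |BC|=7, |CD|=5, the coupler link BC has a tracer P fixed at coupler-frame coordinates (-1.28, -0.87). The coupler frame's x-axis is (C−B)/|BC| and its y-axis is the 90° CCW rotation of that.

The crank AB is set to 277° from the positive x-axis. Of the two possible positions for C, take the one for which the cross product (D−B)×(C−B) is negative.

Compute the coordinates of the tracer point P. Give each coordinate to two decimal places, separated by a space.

-0.90 -4.65

A=(0,0), D=(7.00,0)
B = A + 4.00·(cos277°, sin277°) = (0.4875, -3.9702)
|BD| = 7.6273
circle(B,7.00) ∩ circle(D,5.00): a=5.3869, h=4.4700
  candidates: C₊=(2.7604,2.6505) cross=34.094; C₋=(7.4138,-4.9828) cross=-34.094
  mode - wants cross < 0 → take C=(7.4138,-4.9828) (cross=-34.094)
ex = (C−B)/|BC| = (0.9895,-0.1447); ey = (0.1447,0.9895)
P = B + -1.28·ex + -0.87·ey = (-0.9049,-4.6459)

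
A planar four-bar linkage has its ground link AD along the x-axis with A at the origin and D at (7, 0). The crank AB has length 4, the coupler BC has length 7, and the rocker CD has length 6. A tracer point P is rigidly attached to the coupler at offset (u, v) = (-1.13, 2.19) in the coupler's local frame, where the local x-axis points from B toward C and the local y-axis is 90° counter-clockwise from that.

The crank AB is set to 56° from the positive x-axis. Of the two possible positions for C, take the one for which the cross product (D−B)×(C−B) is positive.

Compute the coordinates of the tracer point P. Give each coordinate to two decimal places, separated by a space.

0.42 4.98

A=(0,0), D=(7.00,0)
B = A + 4.00·(cos56°, sin56°) = (2.2368, 3.3162)
|BD| = 5.8039
circle(B,7.00) ∩ circle(D,6.00): a=4.0219, h=5.7293
  candidates: C₊=(8.8110,5.7202) cross=33.252; C₋=(2.2640,-3.6838) cross=-33.252
  mode + wants cross > 0 → take C=(8.8110,5.7202) (cross=33.252)
ex = (C−B)/|BC| = (0.9392,0.3434); ey = (-0.3434,0.9392)
P = B + -1.13·ex + 2.19·ey = (0.4234,4.9849)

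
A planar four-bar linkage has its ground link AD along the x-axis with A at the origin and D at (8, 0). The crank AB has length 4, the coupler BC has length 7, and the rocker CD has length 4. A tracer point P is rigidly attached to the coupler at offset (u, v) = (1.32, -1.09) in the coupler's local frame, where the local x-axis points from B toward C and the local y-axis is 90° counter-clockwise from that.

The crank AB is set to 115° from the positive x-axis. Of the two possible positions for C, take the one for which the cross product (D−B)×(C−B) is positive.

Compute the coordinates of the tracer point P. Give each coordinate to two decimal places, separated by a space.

A=(0,0), D=(8.00,0)
B = A + 4.00·(cos115°, sin115°) = (-1.6905, 3.6252)
|BD| = 10.3464
circle(B,7.00) ∩ circle(D,4.00): a=6.7680, h=1.7874
  candidates: C₊=(5.2747,2.9279) cross=18.493; C₋=(4.0221,-0.4203) cross=-18.493
  mode + wants cross > 0 → take C=(5.2747,2.9279) (cross=18.493)
ex = (C−B)/|BC| = (0.9950,-0.0996); ey = (0.0996,0.9950)
P = B + 1.32·ex + -1.09·ey = (-0.4856,2.4092)

-0.49 2.41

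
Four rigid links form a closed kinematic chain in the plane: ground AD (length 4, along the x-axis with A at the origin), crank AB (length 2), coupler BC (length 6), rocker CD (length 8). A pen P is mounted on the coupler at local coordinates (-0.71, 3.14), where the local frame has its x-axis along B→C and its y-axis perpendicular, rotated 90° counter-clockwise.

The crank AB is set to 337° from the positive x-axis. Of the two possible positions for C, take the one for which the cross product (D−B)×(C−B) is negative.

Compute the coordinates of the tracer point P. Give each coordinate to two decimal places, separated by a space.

4.81 -2.04

A=(0,0), D=(4.00,0)
B = A + 2.00·(cos337°, sin337°) = (1.8410, -0.7815)
|BD| = 2.2961
circle(B,6.00) ∩ circle(D,8.00): a=-4.9494, h=3.3917
  candidates: C₊=(-3.9672,0.7233) cross=7.788; C₋=(-1.6585,-5.6552) cross=-7.788
  mode - wants cross < 0 → take C=(-1.6585,-5.6552) (cross=-7.788)
ex = (C−B)/|BC| = (-0.5832,-0.8123); ey = (0.8123,-0.5832)
P = B + -0.71·ex + 3.14·ey = (4.8057,-2.0361)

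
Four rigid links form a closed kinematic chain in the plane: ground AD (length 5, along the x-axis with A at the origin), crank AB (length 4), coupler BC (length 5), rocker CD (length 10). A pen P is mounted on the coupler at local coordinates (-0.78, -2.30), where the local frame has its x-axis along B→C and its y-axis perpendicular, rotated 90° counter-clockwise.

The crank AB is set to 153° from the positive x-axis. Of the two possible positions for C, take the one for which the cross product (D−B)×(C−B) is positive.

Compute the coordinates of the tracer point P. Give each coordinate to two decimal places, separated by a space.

-1.50 0.54

A=(0,0), D=(5.00,0)
B = A + 4.00·(cos153°, sin153°) = (-3.5640, 1.8160)
|BD| = 8.7544
circle(B,5.00) ∩ circle(D,10.00): a=0.0937, h=4.9991
  candidates: C₊=(-2.4354,6.6869) cross=43.765; C₋=(-4.5094,-3.0939) cross=-43.765
  mode + wants cross > 0 → take C=(-2.4354,6.6869) (cross=43.765)
ex = (C−B)/|BC| = (0.2257,0.9742); ey = (-0.9742,0.2257)
P = B + -0.78·ex + -2.30·ey = (-1.4995,0.5369)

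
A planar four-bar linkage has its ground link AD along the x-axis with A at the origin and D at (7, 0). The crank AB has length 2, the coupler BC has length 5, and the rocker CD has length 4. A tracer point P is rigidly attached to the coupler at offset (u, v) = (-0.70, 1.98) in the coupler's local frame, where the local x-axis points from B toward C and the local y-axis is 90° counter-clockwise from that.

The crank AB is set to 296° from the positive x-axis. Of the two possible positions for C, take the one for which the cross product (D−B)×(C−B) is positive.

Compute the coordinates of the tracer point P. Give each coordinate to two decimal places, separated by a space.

A=(0,0), D=(7.00,0)
B = A + 2.00·(cos296°, sin296°) = (0.8767, -1.7976)
|BD| = 6.3817
circle(B,5.00) ∩ circle(D,4.00): a=3.8960, h=3.1339
  candidates: C₊=(3.7322,2.3068) cross=20.000; C₋=(5.4977,-3.7072) cross=-20.000
  mode + wants cross > 0 → take C=(3.7322,2.3068) (cross=20.000)
ex = (C−B)/|BC| = (0.5711,0.8209); ey = (-0.8209,0.5711)
P = B + -0.70·ex + 1.98·ey = (-1.1484,-1.2414)

-1.15 -1.24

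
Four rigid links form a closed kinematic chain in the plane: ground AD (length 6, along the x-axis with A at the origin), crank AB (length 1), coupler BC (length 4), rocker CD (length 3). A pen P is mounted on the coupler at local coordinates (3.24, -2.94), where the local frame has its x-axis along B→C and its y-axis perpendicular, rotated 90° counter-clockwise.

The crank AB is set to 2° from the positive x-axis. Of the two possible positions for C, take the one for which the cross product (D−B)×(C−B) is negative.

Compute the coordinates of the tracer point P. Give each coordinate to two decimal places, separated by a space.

1.80 -4.27

A=(0,0), D=(6.00,0)
B = A + 1.00·(cos2°, sin2°) = (0.9994, 0.0349)
|BD| = 5.0007
circle(B,4.00) ∩ circle(D,3.00): a=3.2003, h=2.3996
  candidates: C₊=(4.2163,2.4122) cross=12.000; C₋=(4.1828,-2.3870) cross=-12.000
  mode - wants cross < 0 → take C=(4.1828,-2.3870) (cross=-12.000)
ex = (C−B)/|BC| = (0.7959,-0.6055); ey = (0.6055,0.7959)
P = B + 3.24·ex + -2.94·ey = (1.7979,-4.2667)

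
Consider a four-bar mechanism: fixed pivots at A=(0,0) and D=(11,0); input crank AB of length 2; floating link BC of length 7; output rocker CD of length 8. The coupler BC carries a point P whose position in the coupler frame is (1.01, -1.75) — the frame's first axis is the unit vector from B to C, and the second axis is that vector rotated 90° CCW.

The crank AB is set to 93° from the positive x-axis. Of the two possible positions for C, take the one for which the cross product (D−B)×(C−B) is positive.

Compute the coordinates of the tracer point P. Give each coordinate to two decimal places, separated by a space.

A=(0,0), D=(11.00,0)
B = A + 2.00·(cos93°, sin93°) = (-0.1047, 1.9973)
|BD| = 11.2829
circle(B,7.00) ∩ circle(D,8.00): a=4.9767, h=4.9226
  candidates: C₊=(5.6648,5.9612) cross=55.541; C₋=(3.9220,-3.7286) cross=-55.541
  mode + wants cross > 0 → take C=(5.6648,5.9612) (cross=55.541)
ex = (C−B)/|BC| = (0.8242,0.5663); ey = (-0.5663,0.8242)
P = B + 1.01·ex + -1.75·ey = (1.7188,1.1268)

1.72 1.13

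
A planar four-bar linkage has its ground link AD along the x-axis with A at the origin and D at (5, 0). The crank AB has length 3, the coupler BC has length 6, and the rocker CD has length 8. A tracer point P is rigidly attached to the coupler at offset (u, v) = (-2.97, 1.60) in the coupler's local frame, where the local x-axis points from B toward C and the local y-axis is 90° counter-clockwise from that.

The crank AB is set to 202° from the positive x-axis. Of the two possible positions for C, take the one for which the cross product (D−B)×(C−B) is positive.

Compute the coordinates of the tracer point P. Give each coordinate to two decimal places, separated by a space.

A=(0,0), D=(5.00,0)
B = A + 3.00·(cos202°, sin202°) = (-2.7816, -1.1238)
|BD| = 7.8623
circle(B,6.00) ∩ circle(D,8.00): a=2.1505, h=5.6014
  candidates: C₊=(-1.4538,4.7274) cross=44.040; C₋=(0.1475,-6.3603) cross=-44.040
  mode + wants cross > 0 → take C=(-1.4538,4.7274) (cross=44.040)
ex = (C−B)/|BC| = (0.2213,0.9752); ey = (-0.9752,0.2213)
P = B + -2.97·ex + 1.60·ey = (-4.9991,-3.6661)

-5.00 -3.67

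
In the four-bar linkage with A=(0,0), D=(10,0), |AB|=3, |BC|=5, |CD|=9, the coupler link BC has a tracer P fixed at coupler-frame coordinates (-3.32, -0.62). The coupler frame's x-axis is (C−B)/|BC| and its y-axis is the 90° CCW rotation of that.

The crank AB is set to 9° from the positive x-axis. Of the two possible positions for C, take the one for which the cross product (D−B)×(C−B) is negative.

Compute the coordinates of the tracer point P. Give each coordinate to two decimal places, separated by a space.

A=(0,0), D=(10.00,0)
B = A + 3.00·(cos9°, sin9°) = (2.9631, 0.4693)
|BD| = 7.0526
circle(B,5.00) ∩ circle(D,9.00): a=-0.4439, h=4.9803
  candidates: C₊=(2.8516,5.4681) cross=35.124; C₋=(2.1887,-4.4704) cross=-35.124
  mode - wants cross < 0 → take C=(2.1887,-4.4704) (cross=-35.124)
ex = (C−B)/|BC| = (-0.1549,-0.9879); ey = (0.9879,-0.1549)
P = B + -3.32·ex + -0.62·ey = (2.8647,3.8453)

2.86 3.85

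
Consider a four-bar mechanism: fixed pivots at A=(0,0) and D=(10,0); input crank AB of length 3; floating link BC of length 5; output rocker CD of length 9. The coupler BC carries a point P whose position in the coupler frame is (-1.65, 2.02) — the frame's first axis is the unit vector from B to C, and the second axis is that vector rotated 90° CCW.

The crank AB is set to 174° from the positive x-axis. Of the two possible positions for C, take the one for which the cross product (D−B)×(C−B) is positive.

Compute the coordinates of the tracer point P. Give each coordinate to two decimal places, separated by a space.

A=(0,0), D=(10.00,0)
B = A + 3.00·(cos174°, sin174°) = (-2.9836, 0.3136)
|BD| = 12.9874
circle(B,5.00) ∩ circle(D,9.00): a=4.3377, h=2.4868
  candidates: C₊=(1.4129,2.6949) cross=32.297; C₋=(1.2929,-2.2772) cross=-32.297
  mode + wants cross > 0 → take C=(1.4129,2.6949) (cross=32.297)
ex = (C−B)/|BC| = (0.8793,0.4763); ey = (-0.4763,0.8793)
P = B + -1.65·ex + 2.02·ey = (-5.3965,1.3039)

-5.40 1.30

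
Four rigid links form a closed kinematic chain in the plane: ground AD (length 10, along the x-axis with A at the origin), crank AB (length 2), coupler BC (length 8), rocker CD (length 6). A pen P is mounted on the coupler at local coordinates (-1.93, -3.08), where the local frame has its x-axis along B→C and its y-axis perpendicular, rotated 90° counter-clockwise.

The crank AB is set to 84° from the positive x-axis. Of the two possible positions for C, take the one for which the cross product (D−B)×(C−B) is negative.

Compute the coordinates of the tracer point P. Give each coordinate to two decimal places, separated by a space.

A=(0,0), D=(10.00,0)
B = A + 2.00·(cos84°, sin84°) = (0.2091, 1.9890)
|BD| = 9.9909
circle(B,8.00) ∩ circle(D,6.00): a=6.3967, h=4.8043
  candidates: C₊=(7.4342,5.4237) cross=48.000; C₋=(5.5213,-3.9926) cross=-48.000
  mode - wants cross < 0 → take C=(5.5213,-3.9926) (cross=-48.000)
ex = (C−B)/|BC| = (0.6640,-0.7477); ey = (0.7477,0.6640)
P = B + -1.93·ex + -3.08·ey = (-3.3755,1.3869)

-3.38 1.39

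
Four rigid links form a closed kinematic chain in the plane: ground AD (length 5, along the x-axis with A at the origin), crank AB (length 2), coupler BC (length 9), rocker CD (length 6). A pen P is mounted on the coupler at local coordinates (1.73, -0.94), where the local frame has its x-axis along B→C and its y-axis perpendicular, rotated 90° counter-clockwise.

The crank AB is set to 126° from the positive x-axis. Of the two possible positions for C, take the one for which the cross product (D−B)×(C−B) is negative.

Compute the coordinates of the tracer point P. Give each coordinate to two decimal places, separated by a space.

-1.00 -0.34

A=(0,0), D=(5.00,0)
B = A + 2.00·(cos126°, sin126°) = (-1.1756, 1.6180)
|BD| = 6.3840
circle(B,9.00) ∩ circle(D,6.00): a=6.7164, h=5.9908
  candidates: C₊=(6.8399,5.7109) cross=38.245; C₋=(3.8032,-5.8794) cross=-38.245
  mode - wants cross < 0 → take C=(3.8032,-5.8794) (cross=-38.245)
ex = (C−B)/|BC| = (0.5532,-0.8331); ey = (0.8331,0.5532)
P = B + 1.73·ex + -0.94·ey = (-1.0016,-0.3431)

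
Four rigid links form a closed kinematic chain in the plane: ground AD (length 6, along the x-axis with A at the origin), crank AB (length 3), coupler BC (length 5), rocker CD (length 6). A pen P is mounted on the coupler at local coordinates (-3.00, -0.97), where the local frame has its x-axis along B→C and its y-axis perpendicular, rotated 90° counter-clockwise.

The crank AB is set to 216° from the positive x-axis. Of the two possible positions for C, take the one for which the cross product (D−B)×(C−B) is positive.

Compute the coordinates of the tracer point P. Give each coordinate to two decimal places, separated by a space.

-3.37 -4.77

A=(0,0), D=(6.00,0)
B = A + 3.00·(cos216°, sin216°) = (-2.4271, -1.7634)
|BD| = 8.6096
circle(B,5.00) ∩ circle(D,6.00): a=3.6660, h=3.4001
  candidates: C₊=(0.4648,2.3155) cross=29.273; C₋=(1.8576,-4.3405) cross=-29.273
  mode + wants cross > 0 → take C=(0.4648,2.3155) (cross=29.273)
ex = (C−B)/|BC| = (0.5784,0.8158); ey = (-0.8158,0.5784)
P = B + -3.00·ex + -0.97·ey = (-3.3709,-4.7717)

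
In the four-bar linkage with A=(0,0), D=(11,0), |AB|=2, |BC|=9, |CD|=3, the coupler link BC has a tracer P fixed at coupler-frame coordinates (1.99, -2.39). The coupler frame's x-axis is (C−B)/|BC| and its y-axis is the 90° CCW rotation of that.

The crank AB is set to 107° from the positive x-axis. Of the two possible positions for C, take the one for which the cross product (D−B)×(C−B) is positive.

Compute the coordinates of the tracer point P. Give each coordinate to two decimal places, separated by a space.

A=(0,0), D=(11.00,0)
B = A + 2.00·(cos107°, sin107°) = (-0.5847, 1.9126)
|BD| = 11.7416
circle(B,9.00) ∩ circle(D,3.00): a=8.9368, h=1.0646
  candidates: C₊=(8.4061,1.5073) cross=12.500; C₋=(8.0593,-0.5935) cross=-12.500
  mode + wants cross > 0 → take C=(8.4061,1.5073) (cross=12.500)
ex = (C−B)/|BC| = (0.9990,-0.0450); ey = (0.0450,0.9990)
P = B + 1.99·ex + -2.39·ey = (1.2956,-0.5646)

1.30 -0.56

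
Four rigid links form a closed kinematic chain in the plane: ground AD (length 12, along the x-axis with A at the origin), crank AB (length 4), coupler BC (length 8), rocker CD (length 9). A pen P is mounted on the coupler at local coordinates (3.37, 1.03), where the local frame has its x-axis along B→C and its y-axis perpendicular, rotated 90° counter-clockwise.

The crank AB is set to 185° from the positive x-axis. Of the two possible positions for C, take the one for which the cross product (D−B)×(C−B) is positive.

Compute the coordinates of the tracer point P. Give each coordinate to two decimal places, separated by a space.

A=(0,0), D=(12.00,0)
B = A + 4.00·(cos185°, sin185°) = (-3.9848, -0.3486)
|BD| = 15.9886
circle(B,8.00) ∩ circle(D,9.00): a=7.4627, h=2.8825
  candidates: C₊=(3.4133,2.6959) cross=46.087; C₋=(3.5390,-3.0677) cross=-46.087
  mode + wants cross > 0 → take C=(3.4133,2.6959) (cross=46.087)
ex = (C−B)/|BC| = (0.9248,0.3806); ey = (-0.3806,0.9248)
P = B + 3.37·ex + 1.03·ey = (-1.2603,1.8864)

-1.26 1.89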